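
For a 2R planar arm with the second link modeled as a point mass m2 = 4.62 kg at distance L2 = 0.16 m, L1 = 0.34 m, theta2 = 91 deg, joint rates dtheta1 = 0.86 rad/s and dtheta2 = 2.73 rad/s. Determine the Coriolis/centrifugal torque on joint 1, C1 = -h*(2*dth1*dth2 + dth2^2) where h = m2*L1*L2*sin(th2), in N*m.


h = m2*L1*L2*sin(th2) = 4.62*0.34*0.16*sin(91 deg) = 0.251290
C1 = -h*(2*0.86*2.73 + 2.73^2) = -0.251290*12.1485 = -3.0528

-3.0528 N*m


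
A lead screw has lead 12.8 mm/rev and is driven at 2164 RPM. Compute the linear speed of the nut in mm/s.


v = lead * (RPM/60) = 12.8*2164/60 = 461.6533

461.6533 mm/s


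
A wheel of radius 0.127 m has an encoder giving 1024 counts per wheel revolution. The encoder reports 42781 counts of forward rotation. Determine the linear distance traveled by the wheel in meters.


revs = 42781/1024 = 41.778320
d = revs * 2*pi*r = 41.778320 * 2*pi*0.127 = 33.3376

33.3376 m


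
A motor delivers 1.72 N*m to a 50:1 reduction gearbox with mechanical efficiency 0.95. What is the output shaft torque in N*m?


tau_out = tau_in * N * eta = 1.72 * 50 * 0.95 = 81.7000

81.7000 N*m


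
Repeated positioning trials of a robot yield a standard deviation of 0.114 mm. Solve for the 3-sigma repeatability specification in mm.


repeatability = 3*sigma = 3*0.114 = 0.3420

0.3420 mm


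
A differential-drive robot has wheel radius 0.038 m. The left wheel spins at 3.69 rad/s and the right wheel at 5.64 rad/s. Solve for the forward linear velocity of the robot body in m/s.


v = r*(wR + wL)/2 = 0.038*(5.64 + 3.69)/2 = 0.1773

0.1773 m/s


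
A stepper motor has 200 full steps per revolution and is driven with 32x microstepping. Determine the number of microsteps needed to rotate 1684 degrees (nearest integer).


step_size = 360/(200*32) = 360/6400 = 0.056250 deg
n = 1684/(360/6400) = 1684*6400/360 = 29937.7778 -> 29938

29938 steps


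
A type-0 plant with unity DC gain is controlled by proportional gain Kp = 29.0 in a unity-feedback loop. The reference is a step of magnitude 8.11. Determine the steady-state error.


e_ss = R/(1 + Kp) = 8.11/(1 + 29.0) = 8.11/30.0000 = 0.2703

0.2703


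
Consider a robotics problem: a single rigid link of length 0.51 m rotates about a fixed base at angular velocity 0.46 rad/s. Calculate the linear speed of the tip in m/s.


v = L*omega = 0.51 * 0.46 = 0.2346

0.2346 m/s


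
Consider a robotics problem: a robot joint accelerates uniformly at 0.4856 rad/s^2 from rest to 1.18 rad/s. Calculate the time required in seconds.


t = delta_omega / alpha = 1.18 / 0.4856 = 2.4300

2.4300 s


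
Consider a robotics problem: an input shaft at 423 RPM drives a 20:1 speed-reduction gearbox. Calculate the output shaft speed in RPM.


omega_out = omega_in / N = 423 / 20 = 21.1500

21.1500 RPM


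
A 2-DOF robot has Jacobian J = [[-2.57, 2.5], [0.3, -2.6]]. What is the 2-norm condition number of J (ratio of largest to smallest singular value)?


JJ^T eigenvalues: trace(JJ^T) = 19.7049, det(JJ^T) = det(J)^2 = 35.18862400
s_max^2 = (19.7049 + sqrt(247.52858801))/2 = 17.71897064
s_min^2 = (19.7049 - sqrt(247.52858801))/2 = 1.98592936
kappa = s_max/s_min = sqrt(17.71897064/1.98592936) = 2.9870

2.9870


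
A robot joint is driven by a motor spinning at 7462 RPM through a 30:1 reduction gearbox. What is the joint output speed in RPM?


omega_joint = omega_motor / N = 7462 / 30 = 248.7333

248.7333 RPM


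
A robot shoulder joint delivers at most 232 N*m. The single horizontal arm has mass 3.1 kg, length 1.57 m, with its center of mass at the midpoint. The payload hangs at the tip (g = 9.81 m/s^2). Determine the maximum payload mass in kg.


tau_arm = m_arm*g*(L/2) = 3.1*9.81*1.57/2 = 23.8726 N*m
tau_payload = tau_max - tau_arm = 232 - 23.8726 = 208.1274
m_payload = tau_payload / (g*L) = 208.1274 / (9.81*1.57) = 13.5133

13.5133 kg


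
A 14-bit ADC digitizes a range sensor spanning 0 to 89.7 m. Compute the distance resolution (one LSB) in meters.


res = range / 2^n = 89.7/2^14 = 89.7/16384 = 0.0055

0.0055 m


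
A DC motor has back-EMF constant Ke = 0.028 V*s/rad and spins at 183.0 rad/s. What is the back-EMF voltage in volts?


V_emf = Ke * omega = 0.028*183.0 = 5.1240

5.1240 V


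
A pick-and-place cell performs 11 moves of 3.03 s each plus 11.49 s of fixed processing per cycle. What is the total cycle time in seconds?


T = 11*3.03 + 11.49 = 44.8200

44.8200 s


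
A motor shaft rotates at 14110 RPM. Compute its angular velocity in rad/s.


omega = 14110 * 2*pi/60 = 1477.5957

1477.5957 rad/s


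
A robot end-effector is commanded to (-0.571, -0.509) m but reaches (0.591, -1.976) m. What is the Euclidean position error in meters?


dx = 0.591 - (-0.571) = 1.1620, dy = -1.976 - (-0.509) = -1.4670
err = sqrt(1.350244 + 2.152089) = 1.8715

1.8715 m


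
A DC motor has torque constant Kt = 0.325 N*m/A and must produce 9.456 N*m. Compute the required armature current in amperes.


I = tau / Kt = 9.456/0.325 = 29.0954

29.0954 A


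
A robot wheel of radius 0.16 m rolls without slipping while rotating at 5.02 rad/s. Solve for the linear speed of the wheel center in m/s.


v = omega * r = 5.02 * 0.16 = 0.8032

0.8032 m/s


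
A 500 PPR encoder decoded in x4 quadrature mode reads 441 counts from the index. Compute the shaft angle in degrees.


angle = counts * 360 / (PPR*4) = 441 * 360 / 2000 = 79.3800

79.3800 degrees


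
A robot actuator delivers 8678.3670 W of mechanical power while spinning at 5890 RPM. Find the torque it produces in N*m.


omega = 5890 * 2*pi/60 = 616.799358 rad/s
tau = P / omega = 8678.3670 / 616.799358 = 14.0700

14.0700 N*m


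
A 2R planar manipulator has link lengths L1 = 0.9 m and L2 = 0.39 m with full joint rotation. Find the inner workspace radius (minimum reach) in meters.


r_min = |L1 - L2| = |0.9 - 0.39| = 0.5100

0.5100 m


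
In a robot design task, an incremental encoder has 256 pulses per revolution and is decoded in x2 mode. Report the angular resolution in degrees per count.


resolution = 360 / (PPR * 2) = 360 / 512 = 0.7031

0.7031 degrees


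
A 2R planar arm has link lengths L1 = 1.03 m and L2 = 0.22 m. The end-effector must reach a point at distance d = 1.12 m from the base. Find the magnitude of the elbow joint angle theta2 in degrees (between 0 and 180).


cos(th2) = (d^2 - L1^2 - L2^2)/(2*L1*L2) = (1.12^2 - 1.03^2 - 0.22^2)/(2*1.03*0.22) = 0.32016770
th2 = acos(0.32016770) = 71.3269 deg

71.3269 degrees


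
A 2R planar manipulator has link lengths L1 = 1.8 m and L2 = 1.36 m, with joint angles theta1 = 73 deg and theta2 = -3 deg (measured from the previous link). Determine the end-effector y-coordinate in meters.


y = L1*sin(th1) + L2*sin(th1+th2) = 1.8*sin(73 deg) + 1.36*sin(70 deg) = 2.9993

2.9993 m


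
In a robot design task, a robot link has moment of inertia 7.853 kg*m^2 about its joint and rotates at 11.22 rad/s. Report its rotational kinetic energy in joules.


KE = (1/2)*I*omega^2 = 0.5*7.853*11.22^2 = 494.3008

494.3008 J


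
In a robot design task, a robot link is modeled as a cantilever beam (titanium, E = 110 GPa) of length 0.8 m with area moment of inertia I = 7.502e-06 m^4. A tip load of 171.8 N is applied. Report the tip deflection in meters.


delta = F*L^3/(3*E*I) = 171.8*0.8^3/(3*1.100e+11*7.502e-06)
      = 87.9616/2475660 = 3.5531e-05

3.5531e-05 m


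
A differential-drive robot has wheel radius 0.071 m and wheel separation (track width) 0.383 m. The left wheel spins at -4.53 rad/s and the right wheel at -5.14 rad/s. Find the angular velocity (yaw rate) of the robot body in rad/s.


omega = r*(wR - wL)/L = 0.071*(-5.14 - (-4.53))/0.383 = -0.1131

-0.1131 rad/s


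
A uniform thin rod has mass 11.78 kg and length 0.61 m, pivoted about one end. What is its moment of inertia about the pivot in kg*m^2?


I = (1/3)*m*L^2 = (1/3)*11.78*0.61^2 = 1.4611

1.4611 kg*m^2


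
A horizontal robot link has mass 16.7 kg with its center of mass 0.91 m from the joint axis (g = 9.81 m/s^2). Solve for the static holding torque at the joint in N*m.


tau = m*g*L = 16.7 * 9.81 * 0.91 = 149.0826

149.0826 N*m


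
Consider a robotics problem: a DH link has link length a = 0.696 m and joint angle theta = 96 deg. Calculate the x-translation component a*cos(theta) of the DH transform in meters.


a*cos(theta) = 0.696*cos(96 deg) = -0.0728

-0.0728 m


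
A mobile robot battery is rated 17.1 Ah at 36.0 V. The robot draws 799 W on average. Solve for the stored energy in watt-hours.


E = capacity * V = 17.1*36.0 = 615.6000

615.6000 Wh


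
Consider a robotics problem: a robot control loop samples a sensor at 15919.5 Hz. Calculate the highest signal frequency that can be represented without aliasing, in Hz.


f_max = f_s/2 = 15919.5/2 = 7959.7500

7959.7500 Hz


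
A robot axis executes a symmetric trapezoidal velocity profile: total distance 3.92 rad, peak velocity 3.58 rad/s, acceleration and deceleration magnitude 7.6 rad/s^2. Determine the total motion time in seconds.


t_acc = v/a = 3.58/7.6 = 0.471053 s
d_acc = v^2/(2a) = 0.843184 rad (each ramp)
d_cruise = 3.92 - 2*0.843184 = 2.233632 rad
t_cruise = 2.233632/3.58 = 0.623920 s
t_total = 2*0.471053 + 0.623920 = 1.5660

1.5660 s


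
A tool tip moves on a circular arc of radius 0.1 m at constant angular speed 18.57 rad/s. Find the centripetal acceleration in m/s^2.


a_c = omega^2 * r = 18.57^2 * 0.1 = 34.4845

34.4845 m/s^2


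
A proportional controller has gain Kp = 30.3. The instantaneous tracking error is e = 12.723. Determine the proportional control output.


u_P = Kp * e = 30.3 * 12.723 = 385.5069

385.5069


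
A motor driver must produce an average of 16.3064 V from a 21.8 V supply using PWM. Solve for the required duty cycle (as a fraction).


D = V_avg/V_supply = 16.3064/21.8 = 0.7480

0.7480


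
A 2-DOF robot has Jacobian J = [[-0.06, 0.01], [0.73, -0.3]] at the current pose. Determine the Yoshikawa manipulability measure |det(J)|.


det(J) = -0.06*-0.3 - (0.01)*(0.73) = 0.0107
|det(J)| = 0.0107

0.0107


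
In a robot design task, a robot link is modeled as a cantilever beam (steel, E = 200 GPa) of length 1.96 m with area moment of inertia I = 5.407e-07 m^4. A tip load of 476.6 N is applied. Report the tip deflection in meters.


delta = F*L^3/(3*E*I) = 476.6*1.96^3/(3*2.000e+11*5.407e-07)
      = 3588.5768576/324420 = 0.0111

0.0111 m


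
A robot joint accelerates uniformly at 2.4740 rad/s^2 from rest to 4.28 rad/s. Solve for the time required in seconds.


t = delta_omega / alpha = 4.28 / 2.4740 = 1.7300

1.7300 s


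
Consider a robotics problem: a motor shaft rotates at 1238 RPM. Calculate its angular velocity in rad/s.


omega = 1238 * 2*pi/60 = 129.6431

129.6431 rad/s


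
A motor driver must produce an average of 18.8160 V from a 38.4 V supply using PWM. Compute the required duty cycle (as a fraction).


D = V_avg/V_supply = 18.8160/38.4 = 0.4900

0.4900


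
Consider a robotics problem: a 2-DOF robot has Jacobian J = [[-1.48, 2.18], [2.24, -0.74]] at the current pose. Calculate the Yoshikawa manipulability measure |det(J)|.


det(J) = -1.48*-0.74 - (2.18)*(2.24) = -3.7880
|det(J)| = 3.7880

3.7880


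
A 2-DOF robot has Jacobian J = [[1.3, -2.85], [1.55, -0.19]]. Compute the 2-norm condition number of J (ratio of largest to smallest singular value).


JJ^T eigenvalues: trace(JJ^T) = 12.2511, det(JJ^T) = det(J)^2 = 17.39307025
s_max^2 = (12.2511 + sqrt(80.51717021))/2 = 10.61211801
s_min^2 = (12.2511 - sqrt(80.51717021))/2 = 1.63898199
kappa = s_max/s_min = sqrt(10.61211801/1.63898199) = 2.5446

2.5446


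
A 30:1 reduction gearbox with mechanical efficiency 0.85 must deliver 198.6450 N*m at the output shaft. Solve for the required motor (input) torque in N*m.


tau_in = tau_out / (N * eta) = 198.6450 / (30 * 0.85) = 7.7900

7.7900 N*m


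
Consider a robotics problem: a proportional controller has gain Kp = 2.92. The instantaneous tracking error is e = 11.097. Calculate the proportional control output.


u_P = Kp * e = 2.92 * 11.097 = 32.4032

32.4032


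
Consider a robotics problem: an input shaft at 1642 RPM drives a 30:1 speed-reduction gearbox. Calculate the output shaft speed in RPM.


omega_out = omega_in / N = 1642 / 30 = 54.7333

54.7333 RPM


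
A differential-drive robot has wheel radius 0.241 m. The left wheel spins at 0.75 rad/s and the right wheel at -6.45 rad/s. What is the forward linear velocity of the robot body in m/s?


v = r*(wR + wL)/2 = 0.241*(-6.45 + 0.75)/2 = -0.6868

-0.6868 m/s


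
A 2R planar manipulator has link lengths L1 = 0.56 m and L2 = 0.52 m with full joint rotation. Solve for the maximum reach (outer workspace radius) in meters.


r_max = L1 + L2 = 0.56 + 0.52 = 1.0800

1.0800 m


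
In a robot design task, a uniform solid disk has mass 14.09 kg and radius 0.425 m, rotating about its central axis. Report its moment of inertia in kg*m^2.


I = (1/2)*m*R^2 = 0.5*14.09*0.425^2 = 1.2725

1.2725 kg*m^2


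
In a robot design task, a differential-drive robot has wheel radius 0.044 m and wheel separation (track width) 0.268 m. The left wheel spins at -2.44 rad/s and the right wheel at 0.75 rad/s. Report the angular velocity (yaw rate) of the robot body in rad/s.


omega = r*(wR - wL)/L = 0.044*(0.75 - (-2.44))/0.268 = 0.5237

0.5237 rad/s


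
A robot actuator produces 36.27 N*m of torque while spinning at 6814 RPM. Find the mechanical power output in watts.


omega = 6814 * 2*pi/60 = 713.560411 rad/s
P = tau * omega = 36.27 * 713.560411 = 25880.8361

25880.8361 W


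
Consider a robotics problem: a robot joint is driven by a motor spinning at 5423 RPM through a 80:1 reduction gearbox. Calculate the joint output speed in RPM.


omega_joint = omega_motor / N = 5423 / 80 = 67.7875

67.7875 RPM


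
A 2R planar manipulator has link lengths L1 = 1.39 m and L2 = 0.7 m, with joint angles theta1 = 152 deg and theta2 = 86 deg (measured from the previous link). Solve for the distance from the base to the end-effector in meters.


x = L1*cos(th1) + L2*cos(th1+th2) = -1.598241
y = L1*sin(th1) + L2*sin(th1+th2) = 0.058932
d = sqrt(x^2 + y^2) = sqrt(2.554374 + 0.003473) = 1.5993

1.5993 m


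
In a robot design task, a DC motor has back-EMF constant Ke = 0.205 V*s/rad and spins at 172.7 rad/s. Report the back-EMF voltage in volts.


V_emf = Ke * omega = 0.205*172.7 = 35.4035

35.4035 V


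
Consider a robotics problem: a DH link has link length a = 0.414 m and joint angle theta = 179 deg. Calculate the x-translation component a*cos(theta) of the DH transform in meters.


a*cos(theta) = 0.414*cos(179 deg) = -0.4139

-0.4139 m


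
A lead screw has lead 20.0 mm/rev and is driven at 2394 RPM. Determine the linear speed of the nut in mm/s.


v = lead * (RPM/60) = 20.0*2394/60 = 798.0000

798.0000 mm/s


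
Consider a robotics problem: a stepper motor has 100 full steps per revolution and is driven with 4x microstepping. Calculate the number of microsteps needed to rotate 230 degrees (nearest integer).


step_size = 360/(100*4) = 360/400 = 0.900000 deg
n = 230/(360/400) = 230*400/360 = 255.5556 -> 256

256 steps


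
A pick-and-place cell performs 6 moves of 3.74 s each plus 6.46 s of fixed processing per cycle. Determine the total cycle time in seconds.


T = 6*3.74 + 6.46 = 28.9000

28.9000 s


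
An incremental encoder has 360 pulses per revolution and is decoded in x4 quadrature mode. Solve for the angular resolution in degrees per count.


resolution = 360 / (PPR * 4) = 360 / 1440 = 0.2500

0.2500 degrees


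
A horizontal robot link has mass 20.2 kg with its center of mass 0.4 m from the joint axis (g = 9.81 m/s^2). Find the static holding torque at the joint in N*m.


tau = m*g*L = 20.2 * 9.81 * 0.4 = 79.2648

79.2648 N*m


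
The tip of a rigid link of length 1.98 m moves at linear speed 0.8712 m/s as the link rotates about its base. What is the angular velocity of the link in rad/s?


omega = v / L = 0.8712 / 1.98 = 0.4400

0.4400 rad/s


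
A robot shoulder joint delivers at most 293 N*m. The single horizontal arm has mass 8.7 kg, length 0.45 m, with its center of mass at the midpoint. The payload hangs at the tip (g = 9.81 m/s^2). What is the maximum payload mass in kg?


tau_arm = m_arm*g*(L/2) = 8.7*9.81*0.45/2 = 19.2031 N*m
tau_payload = tau_max - tau_arm = 293 - 19.2031 = 273.7969
m_payload = tau_payload / (g*L) = 273.7969 / (9.81*0.45) = 62.0222

62.0222 kg


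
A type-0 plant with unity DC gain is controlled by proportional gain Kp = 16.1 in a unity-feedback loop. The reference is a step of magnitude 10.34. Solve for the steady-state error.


e_ss = R/(1 + Kp) = 10.34/(1 + 16.1) = 10.34/17.1000 = 0.6047

0.6047


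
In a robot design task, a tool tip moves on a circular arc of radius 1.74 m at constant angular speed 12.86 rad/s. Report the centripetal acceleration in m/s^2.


a_c = omega^2 * r = 12.86^2 * 1.74 = 287.7605

287.7605 m/s^2


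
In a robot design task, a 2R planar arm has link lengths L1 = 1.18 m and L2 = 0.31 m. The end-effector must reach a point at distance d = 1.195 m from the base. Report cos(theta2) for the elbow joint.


cos(th2) = (d^2 - L1^2 - L2^2)/(2*L1*L2) = (1.195^2 - 1.18^2 - 0.31^2)/(2*1.18*0.31) = -0.0827

-0.0827


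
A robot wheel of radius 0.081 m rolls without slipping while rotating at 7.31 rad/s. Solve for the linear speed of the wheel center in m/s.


v = omega * r = 7.31 * 0.081 = 0.5921

0.5921 m/s


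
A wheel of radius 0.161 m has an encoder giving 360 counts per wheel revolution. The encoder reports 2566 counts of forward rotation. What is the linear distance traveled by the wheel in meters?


revs = 2566/360 = 7.127778
d = revs * 2*pi*r = 7.127778 * 2*pi*0.161 = 7.2104

7.2104 m


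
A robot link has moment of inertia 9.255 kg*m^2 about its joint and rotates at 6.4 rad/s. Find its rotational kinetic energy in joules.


KE = (1/2)*I*omega^2 = 0.5*9.255*6.4^2 = 189.5424

189.5424 J


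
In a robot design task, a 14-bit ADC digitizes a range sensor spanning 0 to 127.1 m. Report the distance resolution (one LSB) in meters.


res = range / 2^n = 127.1/2^14 = 127.1/16384 = 0.0078

0.0078 m


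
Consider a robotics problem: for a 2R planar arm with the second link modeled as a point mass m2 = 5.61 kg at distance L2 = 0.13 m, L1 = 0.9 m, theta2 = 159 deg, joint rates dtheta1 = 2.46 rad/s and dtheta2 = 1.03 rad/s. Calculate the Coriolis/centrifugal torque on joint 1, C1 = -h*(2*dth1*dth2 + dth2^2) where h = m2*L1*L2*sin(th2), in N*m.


h = m2*L1*L2*sin(th2) = 5.61*0.9*0.13*sin(159 deg) = 0.235222
C1 = -h*(2*2.46*1.03 + 1.03^2) = -0.235222*6.1285 = -1.4416

-1.4416 N*m


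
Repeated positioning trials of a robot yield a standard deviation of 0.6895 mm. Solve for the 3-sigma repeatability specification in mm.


repeatability = 3*sigma = 3*0.6895 = 2.0685

2.0685 mm


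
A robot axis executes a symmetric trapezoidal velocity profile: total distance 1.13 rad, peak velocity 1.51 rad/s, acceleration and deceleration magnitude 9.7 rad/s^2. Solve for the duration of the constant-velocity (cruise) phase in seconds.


t_acc = v/a = 0.155670 s, d_acc = v^2/(2a) = 0.117531 rad each
d_cruise = 1.13 - 2*0.117531 = 0.894938 rad
t_cruise = d_cruise/v = 0.894938/1.51 = 0.5927

0.5927 s


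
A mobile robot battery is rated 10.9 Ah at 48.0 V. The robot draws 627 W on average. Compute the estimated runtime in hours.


E = 10.9*48.0 = 523.2000 Wh
t = E/P = 523.2000/627 = 0.8344

0.8344 hours


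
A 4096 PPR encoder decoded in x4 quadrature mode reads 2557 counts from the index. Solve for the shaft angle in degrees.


angle = counts * 360 / (PPR*4) = 2557 * 360 / 16384 = 56.1841

56.1841 degrees


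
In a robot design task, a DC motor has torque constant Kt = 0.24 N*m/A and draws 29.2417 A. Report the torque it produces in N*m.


tau = Kt * I = 0.24*29.2417 = 7.0180

7.0180 N*m


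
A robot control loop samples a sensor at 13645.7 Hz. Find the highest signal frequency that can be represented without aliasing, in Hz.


f_max = f_s/2 = 13645.7/2 = 6822.8500

6822.8500 Hz


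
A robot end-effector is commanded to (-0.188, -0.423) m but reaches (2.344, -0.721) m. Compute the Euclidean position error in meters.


dx = 2.344 - (-0.188) = 2.5320, dy = -0.721 - (-0.423) = -0.2980
err = sqrt(6.411024 + 0.088804) = 2.5495

2.5495 m


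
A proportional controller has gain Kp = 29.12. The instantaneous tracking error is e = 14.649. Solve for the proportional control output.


u_P = Kp * e = 29.12 * 14.649 = 426.5789

426.5789


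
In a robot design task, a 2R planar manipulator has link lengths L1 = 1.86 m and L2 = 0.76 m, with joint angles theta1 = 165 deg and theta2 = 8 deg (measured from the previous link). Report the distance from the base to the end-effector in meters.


x = L1*cos(th1) + L2*cos(th1+th2) = -2.550957
y = L1*sin(th1) + L2*sin(th1+th2) = 0.574024
d = sqrt(x^2 + y^2) = sqrt(6.507382 + 0.329504) = 2.6147

2.6147 m


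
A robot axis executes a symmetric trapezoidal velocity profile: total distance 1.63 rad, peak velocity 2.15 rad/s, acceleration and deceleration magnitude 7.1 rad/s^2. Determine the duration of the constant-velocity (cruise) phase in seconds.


t_acc = v/a = 0.302817 s, d_acc = v^2/(2a) = 0.325528 rad each
d_cruise = 1.63 - 2*0.325528 = 0.978944 rad
t_cruise = d_cruise/v = 0.978944/2.15 = 0.4553

0.4553 s


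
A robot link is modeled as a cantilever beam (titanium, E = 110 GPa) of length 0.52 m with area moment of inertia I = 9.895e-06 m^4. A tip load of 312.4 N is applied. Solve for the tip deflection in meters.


delta = F*L^3/(3*E*I) = 312.4*0.52^3/(3*1.100e+11*9.895e-06)
      = 43.9259392/3265350 = 1.3452e-05

1.3452e-05 m


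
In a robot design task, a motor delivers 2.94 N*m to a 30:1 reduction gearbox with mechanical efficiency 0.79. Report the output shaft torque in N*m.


tau_out = tau_in * N * eta = 2.94 * 30 * 0.79 = 69.6780

69.6780 N*m


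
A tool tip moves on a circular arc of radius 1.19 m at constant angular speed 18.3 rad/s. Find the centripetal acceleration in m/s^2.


a_c = omega^2 * r = 18.3^2 * 1.19 = 398.5191

398.5191 m/s^2


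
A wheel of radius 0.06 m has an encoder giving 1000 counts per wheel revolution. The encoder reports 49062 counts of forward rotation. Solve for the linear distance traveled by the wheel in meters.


revs = 49062/1000 = 49.062000
d = revs * 2*pi*r = 49.062000 * 2*pi*0.06 = 18.4959

18.4959 m


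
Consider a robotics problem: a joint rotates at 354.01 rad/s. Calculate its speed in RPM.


RPM = 354.01 * 60/(2*pi) = 3380.5465

3380.5465 RPM


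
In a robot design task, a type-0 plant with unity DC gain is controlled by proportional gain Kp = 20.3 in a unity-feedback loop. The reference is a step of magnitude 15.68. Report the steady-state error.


e_ss = R/(1 + Kp) = 15.68/(1 + 20.3) = 15.68/21.3000 = 0.7362

0.7362


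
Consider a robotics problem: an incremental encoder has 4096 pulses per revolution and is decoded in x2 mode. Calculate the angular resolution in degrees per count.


resolution = 360 / (PPR * 2) = 360 / 8192 = 0.0439

0.0439 degrees


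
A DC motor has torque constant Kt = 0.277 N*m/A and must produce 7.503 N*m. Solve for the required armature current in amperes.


I = tau / Kt = 7.503/0.277 = 27.0866

27.0866 A


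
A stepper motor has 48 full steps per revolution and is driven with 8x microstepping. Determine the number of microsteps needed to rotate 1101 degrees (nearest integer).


step_size = 360/(48*8) = 360/384 = 0.937500 deg
n = 1101/(360/384) = 1101*384/360 = 1174.4000 -> 1174

1174 steps


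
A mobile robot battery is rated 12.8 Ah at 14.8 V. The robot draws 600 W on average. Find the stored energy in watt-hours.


E = capacity * V = 12.8*14.8 = 189.4400

189.4400 Wh


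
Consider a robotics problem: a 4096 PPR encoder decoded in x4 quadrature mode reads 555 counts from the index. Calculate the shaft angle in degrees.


angle = counts * 360 / (PPR*4) = 555 * 360 / 16384 = 12.1948

12.1948 degrees


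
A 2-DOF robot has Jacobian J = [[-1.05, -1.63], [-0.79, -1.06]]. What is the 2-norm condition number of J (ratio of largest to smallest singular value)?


JJ^T eigenvalues: trace(JJ^T) = 5.5071, det(JJ^T) = det(J)^2 = 0.03052009
s_max^2 = (5.5071 + sqrt(30.20607005))/2 = 5.50155246
s_min^2 = (5.5071 - sqrt(30.20607005))/2 = 0.00554754
kappa = s_max/s_min = sqrt(5.50155246/0.00554754) = 31.4914

31.4914


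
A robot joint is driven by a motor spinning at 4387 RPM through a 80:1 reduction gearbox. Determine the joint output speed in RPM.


omega_joint = omega_motor / N = 4387 / 80 = 54.8375

54.8375 RPM


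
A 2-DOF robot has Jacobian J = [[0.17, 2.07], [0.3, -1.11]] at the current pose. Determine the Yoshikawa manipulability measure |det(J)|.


det(J) = 0.17*-1.11 - (2.07)*(0.3) = -0.8097
|det(J)| = 0.8097

0.8097


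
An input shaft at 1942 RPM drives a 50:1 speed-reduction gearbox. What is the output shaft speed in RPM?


omega_out = omega_in / N = 1942 / 50 = 38.8400

38.8400 RPM


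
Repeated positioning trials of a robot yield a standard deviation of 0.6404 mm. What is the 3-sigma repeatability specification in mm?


repeatability = 3*sigma = 3*0.6404 = 1.9212

1.9212 mm


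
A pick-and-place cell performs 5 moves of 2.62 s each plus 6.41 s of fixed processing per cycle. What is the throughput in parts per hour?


T_cycle = 5*2.62 + 6.41 = 19.5100 s
rate = 3600/T = 184.5208

184.5208 parts/hour


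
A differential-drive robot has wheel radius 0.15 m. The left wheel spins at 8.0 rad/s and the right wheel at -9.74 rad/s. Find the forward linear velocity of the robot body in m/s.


v = r*(wR + wL)/2 = 0.15*(-9.74 + 8.0)/2 = -0.1305

-0.1305 m/s


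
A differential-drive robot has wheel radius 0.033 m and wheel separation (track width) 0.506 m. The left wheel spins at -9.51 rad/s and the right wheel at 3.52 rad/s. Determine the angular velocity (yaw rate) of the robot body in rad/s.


omega = r*(wR - wL)/L = 0.033*(3.52 - (-9.51))/0.506 = 0.8498

0.8498 rad/s


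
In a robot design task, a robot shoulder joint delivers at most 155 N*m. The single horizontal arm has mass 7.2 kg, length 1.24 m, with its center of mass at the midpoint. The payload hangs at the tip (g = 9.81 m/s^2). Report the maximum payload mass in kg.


tau_arm = m_arm*g*(L/2) = 7.2*9.81*1.24/2 = 43.7918 N*m
tau_payload = tau_max - tau_arm = 155 - 43.7918 = 111.2082
m_payload = tau_payload / (g*L) = 111.2082 / (9.81*1.24) = 9.1421

9.1421 kg


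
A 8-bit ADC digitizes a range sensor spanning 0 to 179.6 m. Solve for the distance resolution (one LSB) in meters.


res = range / 2^n = 179.6/2^8 = 179.6/256 = 0.7016

0.7016 m


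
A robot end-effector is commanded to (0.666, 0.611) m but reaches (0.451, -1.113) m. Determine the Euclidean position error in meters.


dx = 0.451 - (0.666) = -0.2150, dy = -1.113 - (0.611) = -1.7240
err = sqrt(0.046225 + 2.972176) = 1.7374

1.7374 m


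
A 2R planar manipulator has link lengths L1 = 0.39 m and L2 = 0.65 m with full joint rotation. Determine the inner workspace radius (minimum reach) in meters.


r_min = |L1 - L2| = |0.39 - 0.65| = 0.2600

0.2600 m


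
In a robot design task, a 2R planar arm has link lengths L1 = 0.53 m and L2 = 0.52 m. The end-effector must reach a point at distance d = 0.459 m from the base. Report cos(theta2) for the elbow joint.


cos(th2) = (d^2 - L1^2 - L2^2)/(2*L1*L2) = (0.459^2 - 0.53^2 - 0.52^2)/(2*0.53*0.52) = -0.6180

-0.6180


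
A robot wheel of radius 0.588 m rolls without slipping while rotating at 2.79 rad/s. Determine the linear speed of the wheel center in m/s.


v = omega * r = 2.79 * 0.588 = 1.6405

1.6405 m/s


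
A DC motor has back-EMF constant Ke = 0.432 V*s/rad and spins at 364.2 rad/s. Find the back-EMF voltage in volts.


V_emf = Ke * omega = 0.432*364.2 = 157.3344

157.3344 V


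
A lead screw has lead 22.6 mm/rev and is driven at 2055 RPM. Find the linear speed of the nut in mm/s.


v = lead * (RPM/60) = 22.6*2055/60 = 774.0500

774.0500 mm/s


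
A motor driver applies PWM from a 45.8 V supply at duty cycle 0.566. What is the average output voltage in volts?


V_avg = V_supply * D = 45.8*0.566 = 25.9228

25.9228 V


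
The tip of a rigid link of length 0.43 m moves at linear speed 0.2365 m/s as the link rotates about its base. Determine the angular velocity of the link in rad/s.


omega = v / L = 0.2365 / 0.43 = 0.5500

0.5500 rad/s


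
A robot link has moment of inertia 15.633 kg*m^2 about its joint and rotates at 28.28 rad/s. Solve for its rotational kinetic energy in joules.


KE = (1/2)*I*omega^2 = 0.5*15.633*28.28^2 = 6251.3115

6251.3115 J


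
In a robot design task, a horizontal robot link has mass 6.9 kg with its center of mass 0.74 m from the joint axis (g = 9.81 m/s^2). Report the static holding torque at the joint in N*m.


tau = m*g*L = 6.9 * 9.81 * 0.74 = 50.0899

50.0899 N*m


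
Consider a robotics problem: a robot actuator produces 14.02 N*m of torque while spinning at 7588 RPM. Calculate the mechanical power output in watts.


omega = 7588 * 2*pi/60 = 794.613502 rad/s
P = tau * omega = 14.02 * 794.613502 = 11140.4813

11140.4813 W


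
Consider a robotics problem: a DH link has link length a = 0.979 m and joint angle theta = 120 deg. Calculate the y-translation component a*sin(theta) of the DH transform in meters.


a*sin(theta) = 0.979*sin(120 deg) = 0.8478

0.8478 m


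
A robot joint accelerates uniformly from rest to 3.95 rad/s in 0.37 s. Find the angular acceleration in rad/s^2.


alpha = delta_omega / t = 3.95 / 0.37 = 10.6757

10.6757 rad/s^2


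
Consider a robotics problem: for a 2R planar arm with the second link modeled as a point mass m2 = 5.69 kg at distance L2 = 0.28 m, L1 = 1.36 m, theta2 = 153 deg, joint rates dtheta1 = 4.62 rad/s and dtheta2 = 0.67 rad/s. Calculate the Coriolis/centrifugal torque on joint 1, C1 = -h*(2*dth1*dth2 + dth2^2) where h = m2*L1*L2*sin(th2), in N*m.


h = m2*L1*L2*sin(th2) = 5.69*1.36*0.28*sin(153 deg) = 0.983685
C1 = -h*(2*4.62*0.67 + 0.67^2) = -0.983685*6.6397 = -6.5314

-6.5314 N*m


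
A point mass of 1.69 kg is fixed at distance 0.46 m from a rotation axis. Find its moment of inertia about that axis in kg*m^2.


I = m*r^2 = 1.69*0.46^2 = 0.3576

0.3576 kg*m^2


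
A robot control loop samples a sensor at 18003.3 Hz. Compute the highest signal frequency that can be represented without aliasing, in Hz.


f_max = f_s/2 = 18003.3/2 = 9001.6500

9001.6500 Hz


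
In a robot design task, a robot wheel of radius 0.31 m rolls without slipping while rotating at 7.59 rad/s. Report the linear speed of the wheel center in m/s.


v = omega * r = 7.59 * 0.31 = 2.3529

2.3529 m/s


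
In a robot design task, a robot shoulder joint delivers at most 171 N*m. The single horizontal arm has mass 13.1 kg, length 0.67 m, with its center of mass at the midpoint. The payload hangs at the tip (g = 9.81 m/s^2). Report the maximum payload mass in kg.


tau_arm = m_arm*g*(L/2) = 13.1*9.81*0.67/2 = 43.0512 N*m
tau_payload = tau_max - tau_arm = 171 - 43.0512 = 127.9488
m_payload = tau_payload / (g*L) = 127.9488 / (9.81*0.67) = 19.4667

19.4667 kg


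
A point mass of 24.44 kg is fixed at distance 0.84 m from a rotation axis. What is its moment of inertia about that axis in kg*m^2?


I = m*r^2 = 24.44*0.84^2 = 17.2449

17.2449 kg*m^2


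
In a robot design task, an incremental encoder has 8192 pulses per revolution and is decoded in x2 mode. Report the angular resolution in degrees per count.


resolution = 360 / (PPR * 2) = 360 / 16384 = 0.0220

0.0220 degrees


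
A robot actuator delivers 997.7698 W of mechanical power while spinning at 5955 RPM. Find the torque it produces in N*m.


omega = 5955 * 2*pi/60 = 623.606142 rad/s
tau = P / omega = 997.7698 / 623.606142 = 1.6000

1.6000 N*m


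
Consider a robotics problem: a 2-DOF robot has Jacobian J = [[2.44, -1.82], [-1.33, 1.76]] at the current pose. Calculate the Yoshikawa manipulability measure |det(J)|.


det(J) = 2.44*1.76 - (-1.82)*(-1.33) = 1.8738
|det(J)| = 1.8738

1.8738


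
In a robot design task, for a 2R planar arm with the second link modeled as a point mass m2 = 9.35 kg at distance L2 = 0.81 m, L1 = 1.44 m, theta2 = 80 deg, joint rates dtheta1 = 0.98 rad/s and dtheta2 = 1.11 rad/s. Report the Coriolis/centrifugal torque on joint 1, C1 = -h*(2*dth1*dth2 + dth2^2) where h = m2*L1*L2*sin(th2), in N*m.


h = m2*L1*L2*sin(th2) = 9.35*1.44*0.81*sin(80 deg) = 10.740156
C1 = -h*(2*0.98*1.11 + 1.11^2) = -10.740156*3.4077 = -36.5992

-36.5992 N*m


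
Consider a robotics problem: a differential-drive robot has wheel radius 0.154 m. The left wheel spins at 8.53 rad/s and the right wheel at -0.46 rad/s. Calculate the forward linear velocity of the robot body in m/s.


v = r*(wR + wL)/2 = 0.154*(-0.46 + 8.53)/2 = 0.6214

0.6214 m/s


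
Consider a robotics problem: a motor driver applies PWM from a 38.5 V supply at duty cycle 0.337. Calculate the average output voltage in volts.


V_avg = V_supply * D = 38.5*0.337 = 12.9745

12.9745 V


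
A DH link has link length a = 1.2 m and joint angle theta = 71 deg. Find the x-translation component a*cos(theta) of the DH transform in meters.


a*cos(theta) = 1.2*cos(71 deg) = 0.3907

0.3907 m


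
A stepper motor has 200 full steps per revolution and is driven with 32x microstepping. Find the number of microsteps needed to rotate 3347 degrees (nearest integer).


step_size = 360/(200*32) = 360/6400 = 0.056250 deg
n = 3347/(360/6400) = 3347*6400/360 = 59502.2222 -> 59502

59502 steps


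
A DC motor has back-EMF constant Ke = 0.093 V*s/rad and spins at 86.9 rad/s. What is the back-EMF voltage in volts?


V_emf = Ke * omega = 0.093*86.9 = 8.0817

8.0817 V


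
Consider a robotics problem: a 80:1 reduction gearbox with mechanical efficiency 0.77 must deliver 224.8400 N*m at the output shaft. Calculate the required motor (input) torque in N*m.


tau_in = tau_out / (N * eta) = 224.8400 / (80 * 0.77) = 3.6500

3.6500 N*m


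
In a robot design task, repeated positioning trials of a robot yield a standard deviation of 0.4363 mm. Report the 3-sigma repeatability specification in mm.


repeatability = 3*sigma = 3*0.4363 = 1.3089

1.3089 mm


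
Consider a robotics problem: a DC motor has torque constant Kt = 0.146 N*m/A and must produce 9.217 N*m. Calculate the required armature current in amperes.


I = tau / Kt = 9.217/0.146 = 63.1301

63.1301 A


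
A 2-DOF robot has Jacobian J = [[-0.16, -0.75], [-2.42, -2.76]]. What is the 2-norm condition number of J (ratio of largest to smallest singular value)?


JJ^T eigenvalues: trace(JJ^T) = 14.0621, det(JJ^T) = det(J)^2 = 1.88622756
s_max^2 = (14.0621 + sqrt(190.19774617))/2 = 13.92665995
s_min^2 = (14.0621 - sqrt(190.19774617))/2 = 0.13544005
kappa = s_max/s_min = sqrt(13.92665995/0.13544005) = 10.1403

10.1403


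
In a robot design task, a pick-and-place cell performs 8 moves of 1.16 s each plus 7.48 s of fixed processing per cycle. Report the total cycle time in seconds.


T = 8*1.16 + 7.48 = 16.7600

16.7600 s


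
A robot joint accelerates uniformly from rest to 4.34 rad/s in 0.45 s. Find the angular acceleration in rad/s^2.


alpha = delta_omega / t = 4.34 / 0.45 = 9.6444

9.6444 rad/s^2


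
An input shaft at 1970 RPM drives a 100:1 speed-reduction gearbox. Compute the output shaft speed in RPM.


omega_out = omega_in / N = 1970 / 100 = 19.7000

19.7000 RPM


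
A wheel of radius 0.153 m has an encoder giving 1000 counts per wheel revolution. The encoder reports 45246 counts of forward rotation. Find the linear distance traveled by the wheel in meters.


revs = 45246/1000 = 45.246000
d = revs * 2*pi*r = 45.246000 * 2*pi*0.153 = 43.4962

43.4962 m


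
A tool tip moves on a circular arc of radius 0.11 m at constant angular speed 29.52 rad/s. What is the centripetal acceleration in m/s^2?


a_c = omega^2 * r = 29.52^2 * 0.11 = 95.8573

95.8573 m/s^2


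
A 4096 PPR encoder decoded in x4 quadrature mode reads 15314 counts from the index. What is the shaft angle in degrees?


angle = counts * 360 / (PPR*4) = 15314 * 360 / 16384 = 336.4893

336.4893 degrees


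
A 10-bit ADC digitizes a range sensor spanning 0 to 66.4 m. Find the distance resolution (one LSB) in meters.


res = range / 2^n = 66.4/2^10 = 66.4/1024 = 0.0648

0.0648 m


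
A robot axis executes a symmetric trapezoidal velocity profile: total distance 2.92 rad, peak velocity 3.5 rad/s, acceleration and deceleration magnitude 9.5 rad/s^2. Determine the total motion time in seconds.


t_acc = v/a = 3.5/9.5 = 0.368421 s
d_acc = v^2/(2a) = 0.644737 rad (each ramp)
d_cruise = 2.92 - 2*0.644737 = 1.630526 rad
t_cruise = 1.630526/3.5 = 0.465865 s
t_total = 2*0.368421 + 0.465865 = 1.2027

1.2027 s


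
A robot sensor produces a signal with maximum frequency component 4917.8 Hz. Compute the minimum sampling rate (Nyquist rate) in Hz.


f_s,min = 2*f_max = 2*4917.8 = 9835.6000

9835.6000 Hz


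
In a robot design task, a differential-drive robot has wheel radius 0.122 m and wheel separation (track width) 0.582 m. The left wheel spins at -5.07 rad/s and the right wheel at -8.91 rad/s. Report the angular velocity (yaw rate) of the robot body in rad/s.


omega = r*(wR - wL)/L = 0.122*(-8.91 - (-5.07))/0.582 = -0.8049

-0.8049 rad/s


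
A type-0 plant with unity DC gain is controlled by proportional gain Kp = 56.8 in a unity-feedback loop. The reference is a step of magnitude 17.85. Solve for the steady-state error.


e_ss = R/(1 + Kp) = 17.85/(1 + 56.8) = 17.85/57.8000 = 0.3088

0.3088


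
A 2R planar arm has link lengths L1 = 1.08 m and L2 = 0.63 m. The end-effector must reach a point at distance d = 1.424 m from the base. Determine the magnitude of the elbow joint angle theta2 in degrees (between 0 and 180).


cos(th2) = (d^2 - L1^2 - L2^2)/(2*L1*L2) = (1.424^2 - 1.08^2 - 0.63^2)/(2*1.08*0.63) = 0.34132569
th2 = acos(0.34132569) = 70.0423 deg

70.0423 degrees


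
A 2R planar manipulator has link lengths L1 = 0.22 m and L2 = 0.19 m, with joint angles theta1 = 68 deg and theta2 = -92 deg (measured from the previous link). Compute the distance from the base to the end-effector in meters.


x = L1*cos(th1) + L2*cos(th1+th2) = 0.255987
y = L1*sin(th1) + L2*sin(th1+th2) = 0.126700
d = sqrt(x^2 + y^2) = sqrt(0.065529 + 0.016053) = 0.2856

0.2856 m


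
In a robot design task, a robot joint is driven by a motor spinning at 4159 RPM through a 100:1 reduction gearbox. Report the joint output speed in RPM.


omega_joint = omega_motor / N = 4159 / 100 = 41.5900

41.5900 RPM


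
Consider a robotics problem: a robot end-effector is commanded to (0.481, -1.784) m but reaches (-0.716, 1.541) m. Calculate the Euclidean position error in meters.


dx = -0.716 - (0.481) = -1.1970, dy = 1.541 - (-1.784) = 3.3250
err = sqrt(1.432809 + 11.055625) = 3.5339

3.5339 m


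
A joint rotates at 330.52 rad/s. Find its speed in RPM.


RPM = 330.52 * 60/(2*pi) = 3156.2335

3156.2335 RPM


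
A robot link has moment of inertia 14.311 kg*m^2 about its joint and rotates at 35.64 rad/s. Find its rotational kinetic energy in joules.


KE = (1/2)*I*omega^2 = 0.5*14.311*35.64^2 = 9088.9848

9088.9848 J


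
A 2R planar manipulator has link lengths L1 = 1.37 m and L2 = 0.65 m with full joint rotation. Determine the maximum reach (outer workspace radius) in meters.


r_max = L1 + L2 = 1.37 + 0.65 = 2.0200

2.0200 m
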